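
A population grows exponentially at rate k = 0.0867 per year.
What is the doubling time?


Exponential growth: P(t) = P₀ e^(0.0867t). Set P(t)/P₀ = 2: e^(0.0867t) = 2.
Solve: t = ln(2)/0.0867 ≈ 7.99 years.


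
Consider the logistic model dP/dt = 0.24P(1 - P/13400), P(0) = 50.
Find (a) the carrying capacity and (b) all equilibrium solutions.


Logistic ODE dP/dt = 0.24P(1 - P/13400) has equilibria where dP/dt = 0, i.e. P = 0 or P = 13400.
The coefficient (1 - P/K) = 0 when P = K, identifying K = 13400 as the carrying capacity.
(a) K = 13400; (b) equilibria P = 0 and P = 13400.


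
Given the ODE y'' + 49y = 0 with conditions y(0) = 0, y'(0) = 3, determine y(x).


Characteristic roots of r² + 49 = 0 are ±7i, so y = C₁cos(7x) + C₂sin(7x).
Apply y(0) = 0: C₁ = 0. Differentiate and apply y'(0) = 3: 7·C₂ = 3, so C₂ = 3/7.
Particular solution: y = (3/7)sin(7x).


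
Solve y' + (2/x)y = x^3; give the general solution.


P(x) = 2/x ⇒ μ = x^2.
(x^2 y)' = x^5 ⇒ x^2 y = x^6/(6) + C.
Solve for y: y = (1/6)x^4 + C/x^2.


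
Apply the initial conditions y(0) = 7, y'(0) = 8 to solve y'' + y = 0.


Characteristic roots of r² + 1 = 0 are ±1i, so y = C₁cos(x) + C₂sin(x).
Apply y(0) = 7: C₁ = 7. Differentiate and apply y'(0) = 8: 1·C₂ = 8, so C₂ = 8.
Particular solution: y = 7cos(x) + 8sin(x).


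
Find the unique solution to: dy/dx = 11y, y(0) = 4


General solution of y' = 11y is y = Ce^(11x).
Apply y(0) = 4: C = 4.
Particular solution: y = 4e^(11x).


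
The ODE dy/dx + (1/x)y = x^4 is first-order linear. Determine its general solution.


P(x) = 1/x ⇒ μ = x^1.
(x^1 y)' = x^5 ⇒ x^1 y = x^6/(6) + C.
Solve for y: y = (1/6)x^5 + C/x^1.


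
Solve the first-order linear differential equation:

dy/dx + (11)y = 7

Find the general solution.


P(x) = 11, Q(x) = 7; integrating factor μ = e^(11x).
(μ y)' = 7e^(11x) ⇒ μ y = (7/11)e^(11x) + C.
Divide by μ: y = 7/11 + Ce^(-11x).


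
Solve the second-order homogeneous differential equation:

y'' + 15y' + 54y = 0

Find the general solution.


Characteristic equation: r² + 15r + 54 = 0.
Factor: (r + 6)(r + 9) = 0 ⇒ r = -6, -9 (distinct real).
General solution: y = C₁e^(-6x) + C₂e^(-9x).


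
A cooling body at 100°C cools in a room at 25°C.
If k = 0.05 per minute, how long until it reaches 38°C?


From T(t) = T_a + (T₀ - T_a)e^(-kt), set T(t) = 38:
(38 - 25) / (100 - 25) = e^(-0.05t), so t = -ln(0.173)/0.05 ≈ 35.1 minutes.


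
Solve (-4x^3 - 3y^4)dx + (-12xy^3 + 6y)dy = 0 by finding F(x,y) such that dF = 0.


Check exactness: ∂M/∂y = -12y^3 and ∂N/∂x = -12y^3; equal, so the equation is exact.
Integrate M with respect to x (treating y as constant): ∫M dx = -x^4 - 3xy^4 + h(y).
Differentiate w.r.t. y and set equal to N: the x-dependent terms already match, leaving h'(y) = 6y. Integrate: h(y) = 3y^2.
So F(x,y) = -x^4 - 3xy^4 + 3y^2.
General solution: -x^4 - 3xy^4 + 3y^2 = C.


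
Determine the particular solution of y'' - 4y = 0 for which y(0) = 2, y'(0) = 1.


Characteristic roots of r² - 4 = 0 are 2, -2.
General solution y = c₁ e^(2x) + c₂ e^(-2x).
Apply y(0) = 2: c₁ + c₂ = 2. Apply y'(0) = 1: 2 c₁ - 2 c₂ = 1.
Solve: c₁ = 5/4, c₂ = 3/4.
Particular solution: y = (5/4)e^(2x) + (3/4)e^(-2x).


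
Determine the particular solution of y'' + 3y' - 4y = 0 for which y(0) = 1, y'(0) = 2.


Characteristic roots of r² + 3r - 4 = 0 are -4, 1.
General solution y = c₁ e^(-4x) + c₂ e^(x).
Apply y(0) = 1: c₁ + c₂ = 1. Apply y'(0) = 2: -4 c₁ + 1 c₂ = 2.
Solve: c₁ = -1/5, c₂ = 6/5.
Particular solution: y = -(1/5)e^(-4x) + (6/5)e^(x).


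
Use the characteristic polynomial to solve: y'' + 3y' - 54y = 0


Characteristic equation: r² + 3r - 54 = 0.
Factor: (r + 9)(r - 6) = 0 ⇒ r = -9, 6 (distinct real).
General solution: y = C₁e^(-9x) + C₂e^(6x).


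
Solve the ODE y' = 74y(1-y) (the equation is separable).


Separate: dy/[y(1-y)] = 74 dx.
Partial fractions: 1/[y(1-y)] = 1/y + 1/(1-y).
Integrate: ln|y/(1-y)| = 74x + C₀.
Solve for y: y = 1/(1 + Ce^(-74x)).


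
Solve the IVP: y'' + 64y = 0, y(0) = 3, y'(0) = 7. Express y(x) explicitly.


Characteristic roots of r² + 64 = 0 are ±8i, so y = C₁cos(8x) + C₂sin(8x).
Apply y(0) = 3: C₁ = 3. Differentiate and apply y'(0) = 7: 8·C₂ = 7, so C₂ = 7/8.
Particular solution: y = 3cos(8x) + (7/8)sin(8x).


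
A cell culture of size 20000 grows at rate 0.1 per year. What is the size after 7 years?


The ODE dP/dt = 0.1P has solution P(t) = P(0)e^(0.1t).
Substitute P(0) = 20000 and t = 7: P(7) = 20000 e^(0.70) ≈ 40275.


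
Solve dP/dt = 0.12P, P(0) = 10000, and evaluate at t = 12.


The ODE dP/dt = 0.12P has solution P(t) = P(0)e^(0.12t).
Substitute P(0) = 10000 and t = 12: P(12) = 10000 e^(1.44) ≈ 42207.


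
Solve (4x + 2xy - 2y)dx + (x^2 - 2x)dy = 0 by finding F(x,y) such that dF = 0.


Check exactness: ∂M/∂y = 2x - 2 and ∂N/∂x = 2x - 2; equal, so the equation is exact.
Integrate M with respect to x (treating y as constant): ∫M dx = 2x^2 + x^2y - 2xy + h(y).
Differentiate w.r.t. y and set equal to N: all terms match, so h'(y) = 0 and h is a constant absorbed into C.
General solution: 2x^2 + x^2y - 2xy = C.


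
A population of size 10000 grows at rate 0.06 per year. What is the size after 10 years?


The ODE dP/dt = 0.06P has solution P(t) = P(0)e^(0.06t).
Substitute P(0) = 10000 and t = 10: P(10) = 10000 e^(0.60) ≈ 18221.


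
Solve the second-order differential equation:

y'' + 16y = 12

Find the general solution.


Homogeneous part: r² + 16 = 0 ⇒ r = ±4i, so y_h = C₁cos(4x) + C₂sin(4x).
Try constant y_p = A; plug in: 16A = 12 ⇒ A = 3/4.
General solution: y = C₁cos(4x) + C₂sin(4x) + 3/4.


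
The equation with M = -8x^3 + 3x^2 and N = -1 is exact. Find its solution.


Check exactness: ∂M/∂y = 0 and ∂N/∂x = 0; equal, so the equation is exact.
Integrate M with respect to x (treating y as constant): ∫M dx = -2x^4 + x^3 + h(y).
Differentiate w.r.t. y and set equal to N: the x-dependent terms already match, leaving h'(y) = -1. Integrate: h(y) = -y.
So F(x,y) = -y - 2x^4 + x^3.
General solution: -y - 2x^4 + x^3 = C.


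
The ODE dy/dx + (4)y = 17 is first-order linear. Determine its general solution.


P(x) = 4, Q(x) = 17; integrating factor μ = e^(4x).
(μ y)' = 17e^(4x) ⇒ μ y = (17/4)e^(4x) + C.
Divide by μ: y = 17/4 + Ce^(-4x).


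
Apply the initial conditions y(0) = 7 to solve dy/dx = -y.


General solution of y' = -y is y = Ce^(-x).
Apply y(0) = 7: C = 7.
Particular solution: y = 7e^(-x).


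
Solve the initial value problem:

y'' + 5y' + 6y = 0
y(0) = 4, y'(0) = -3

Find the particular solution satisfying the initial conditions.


Characteristic roots of r² + 5r + 6 = 0 are -3, -2.
General solution y = c₁ e^(-3x) + c₂ e^(-2x).
Apply y(0) = 4: c₁ + c₂ = 4. Apply y'(0) = -3: -3 c₁ - 2 c₂ = -3.
Solve: c₁ = -5, c₂ = 9.
Particular solution: y = -5e^(-3x) + 9e^(-2x).


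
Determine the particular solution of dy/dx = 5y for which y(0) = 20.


General solution of y' = 5y is y = Ce^(5x).
Apply y(0) = 20: C = 20.
Particular solution: y = 20e^(5x).


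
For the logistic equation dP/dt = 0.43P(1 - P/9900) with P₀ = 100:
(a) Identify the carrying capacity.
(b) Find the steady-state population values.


Logistic ODE dP/dt = 0.43P(1 - P/9900) has equilibria where dP/dt = 0, i.e. P = 0 or P = 9900.
The coefficient (1 - P/K) = 0 when P = K, identifying K = 9900 as the carrying capacity.
(a) K = 9900; (b) equilibria P = 0 and P = 9900.


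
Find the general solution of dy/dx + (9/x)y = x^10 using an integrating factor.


P(x) = 9/x ⇒ μ = x^9.
(x^9 y)' = x^9·x^10 = x^19.
Integrate: x^9 y = x^20/(20) + C.
Solve for y: y = (1/20)x^11 + C/x^9.


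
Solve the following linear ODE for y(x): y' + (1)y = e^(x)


P(x) = 1 ⇒ μ = e^(x).
(μ y)' = e^(2x) ⇒ μ y = e^(2x)/2 + C.
Divide by μ: y = (1/2)e^(x) + Ce^(-x).


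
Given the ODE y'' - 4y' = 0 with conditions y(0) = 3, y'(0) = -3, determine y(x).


Characteristic roots of r² - 4r = 0 are 4, 0.
General solution y = c₁ e^(4x) + c₂.
Apply y(0) = 3: c₁ + c₂ = 3. Apply y'(0) = -3: 4 c₁ + 0 c₂ = -3.
Solve: c₁ = -3/4, c₂ = 15/4.
Particular solution: y = -(3/4)e^(4x) + 15/4.


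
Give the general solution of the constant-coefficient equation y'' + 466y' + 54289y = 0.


Characteristic equation: r² + 466r + 54289 = 0, i.e. (r + 233)² = 0.
Repeated root r = -233; include an x factor for the second linearly independent solution.
General solution: y = (C₁ + C₂x)e^(-233x).


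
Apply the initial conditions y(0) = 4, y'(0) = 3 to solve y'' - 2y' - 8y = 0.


Characteristic roots of r² - 2r - 8 = 0 are -2, 4.
General solution y = c₁ e^(-2x) + c₂ e^(4x).
Apply y(0) = 4: c₁ + c₂ = 4. Apply y'(0) = 3: -2 c₁ + 4 c₂ = 3.
Solve: c₁ = 13/6, c₂ = 11/6.
Particular solution: y = (13/6)e^(-2x) + (11/6)e^(4x).


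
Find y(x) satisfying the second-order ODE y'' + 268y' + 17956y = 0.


Characteristic equation: r² + 268r + 17956 = 0, i.e. (r + 134)² = 0.
Repeated root r = -134; include an x factor for the second linearly independent solution.
General solution: y = (C₁ + C₂x)e^(-134x).


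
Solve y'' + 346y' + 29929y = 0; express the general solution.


Characteristic equation: r² + 346r + 29929 = 0, i.e. (r + 173)² = 0.
Repeated root r = -173; include an x factor for the second linearly independent solution.
General solution: y = (C₁ + C₂x)e^(-173x).


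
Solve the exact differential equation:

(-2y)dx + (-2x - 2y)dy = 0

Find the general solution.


Check exactness: ∂M/∂y = -2 and ∂N/∂x = -2; equal, so the equation is exact.
Integrate M with respect to x (treating y as constant): ∫M dx = -2xy + h(y).
Differentiate w.r.t. y and set equal to N: the x-dependent terms already match, leaving h'(y) = -2y. Integrate: h(y) = -y^2.
So F(x,y) = -2xy - y^2.
General solution: -2xy - y^2 = C.


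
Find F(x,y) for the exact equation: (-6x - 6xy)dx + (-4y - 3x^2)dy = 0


Check exactness: ∂M/∂y = -6x and ∂N/∂x = -6x; equal, so the equation is exact.
Integrate M with respect to x (treating y as constant): ∫M dx = -3x^2 - 3x^2y + h(y).
Differentiate w.r.t. y and set equal to N: the x-dependent terms already match, leaving h'(y) = -4y. Integrate: h(y) = -2y^2.
So F(x,y) = -2y^2 - 3x^2 - 3x^2y.
General solution: -2y^2 - 3x^2 - 3x^2y = C.


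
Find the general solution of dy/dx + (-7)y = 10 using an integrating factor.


P(x) = -7 ⇒ μ = e^(-7x).
(μ y)' = 10e^(-7x) ⇒ μ y = -(10/7)e^(-7x) + C.
Divide by μ: y = -10/7 + Ce^(7x).


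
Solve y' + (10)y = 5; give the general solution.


P(x) = 10, Q(x) = 5; integrating factor μ = e^(10x).
(μ y)' = 5e^(10x) ⇒ μ y = (1/2)e^(10x) + C.
Divide by μ: y = 1/2 + Ce^(-10x).


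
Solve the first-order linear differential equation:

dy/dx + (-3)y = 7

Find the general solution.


P(x) = -3 ⇒ μ = e^(-3x).
(μ y)' = 7e^(-3x) ⇒ μ y = -(7/3)e^(-3x) + C.
Divide by μ: y = -7/3 + Ce^(3x).


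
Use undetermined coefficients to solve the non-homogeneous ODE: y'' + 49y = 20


Homogeneous part: r² + 49 = 0 ⇒ r = ±7i, so y_h = C₁cos(7x) + C₂sin(7x).
Try constant y_p = A; plug in: 49A = 20 ⇒ A = 20/49.
General solution: y = C₁cos(7x) + C₂sin(7x) + 20/49.


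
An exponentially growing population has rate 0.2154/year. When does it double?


Exponential growth: P(t) = P₀ e^(0.2154t). Set P(t)/P₀ = 2: e^(0.2154t) = 2.
Solve: t = ln(2)/0.2154 ≈ 3.22 years.


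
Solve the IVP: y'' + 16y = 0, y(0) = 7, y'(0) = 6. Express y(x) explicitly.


Characteristic roots of r² + 16 = 0 are ±4i, so y = C₁cos(4x) + C₂sin(4x).
Apply y(0) = 7: C₁ = 7. Differentiate and apply y'(0) = 6: 4·C₂ = 6, so C₂ = 3/2.
Particular solution: y = 7cos(4x) + (3/2)sin(4x).


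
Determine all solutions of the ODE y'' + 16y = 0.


Characteristic equation: r² + 16 = 0.
Discriminant is negative; roots r = 0 ± 4i (complex conjugate pair).
General solution uses e^(α x)(C₁ cos(β x) + C₂ sin(β x)): y = C₁cos(4x) + C₂sin(4x).


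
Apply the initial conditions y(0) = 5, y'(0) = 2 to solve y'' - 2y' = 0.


Characteristic roots of r² - 2r = 0 are 2, 0.
General solution y = c₁ e^(2x) + c₂.
Apply y(0) = 5: c₁ + c₂ = 5. Apply y'(0) = 2: 2 c₁ + 0 c₂ = 2.
Solve: c₁ = 1, c₂ = 4.
Particular solution: y = e^(2x) + 4.


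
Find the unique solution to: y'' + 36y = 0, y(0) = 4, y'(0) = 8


Characteristic roots of r² + 36 = 0 are ±6i, so y = C₁cos(6x) + C₂sin(6x).
Apply y(0) = 4: C₁ = 4. Differentiate and apply y'(0) = 8: 6·C₂ = 8, so C₂ = 4/3.
Particular solution: y = 4cos(6x) + (4/3)sin(6x).


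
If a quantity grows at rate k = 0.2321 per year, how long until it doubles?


Exponential growth: P(t) = P₀ e^(0.2321t). Set P(t)/P₀ = 2: e^(0.2321t) = 2.
Solve: t = ln(2)/0.2321 ≈ 2.99 years.


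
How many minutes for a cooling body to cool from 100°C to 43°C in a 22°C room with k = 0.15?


From T(t) = T_a + (T₀ - T_a)e^(-kt), set T(t) = 43:
(43 - 22) / (100 - 22) = e^(-0.15t), so t = -ln(0.269)/0.15 ≈ 8.7 minutes.


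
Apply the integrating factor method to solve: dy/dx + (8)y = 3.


P(x) = 8, Q(x) = 3; integrating factor μ = e^(8x).
(μ y)' = 3e^(8x) ⇒ μ y = (3/8)e^(8x) + C.
Divide by μ: y = 3/8 + Ce^(-8x).


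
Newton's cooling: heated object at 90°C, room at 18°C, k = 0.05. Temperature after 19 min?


Newton's law: dT/dt = -k(T - T_a) has solution T(t) = T_a + (T₀ - T_a)e^(-kt).
Plug in T_a = 18, T₀ = 90, k = 0.05, t = 19: T(19) = 18 + (72)e^(-0.95) ≈ 45.8°C.


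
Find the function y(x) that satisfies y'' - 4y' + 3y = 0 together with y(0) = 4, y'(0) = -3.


Characteristic roots of r² - 4r + 3 = 0 are 3, 1.
General solution y = c₁ e^(3x) + c₂ e^(x).
Apply y(0) = 4: c₁ + c₂ = 4. Apply y'(0) = -3: 3 c₁ + 1 c₂ = -3.
Solve: c₁ = -7/2, c₂ = 15/2.
Particular solution: y = -(7/2)e^(3x) + (15/2)e^(x).


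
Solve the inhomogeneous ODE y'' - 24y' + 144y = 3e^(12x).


Characteristic polynomial (r - 12)² = 0; repeated root r = 12.
y_h = (C₁ + C₂x)e^(12x). Forcing matches the repeated root (resonance), so try y_p = Ax² e^(12x).
Substitute and solve for A: 2A = 3, so A = 3/2.
General solution: y = (C₁ + C₂x + (3/2)x²)e^(12x).


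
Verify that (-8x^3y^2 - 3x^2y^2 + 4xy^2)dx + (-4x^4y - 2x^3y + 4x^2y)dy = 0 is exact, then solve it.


Check exactness: ∂M/∂y = -16x^3y - 6x^2y + 8xy and ∂N/∂x = -16x^3y - 6x^2y + 8xy; equal, so the equation is exact.
Integrate M with respect to x (treating y as constant): ∫M dx = -2x^4y^2 - x^3y^2 + 2x^2y^2 + h(y).
Differentiate w.r.t. y and set equal to N: all terms match, so h'(y) = 0 and h is a constant absorbed into C.
General solution: -2x^4y^2 - x^3y^2 + 2x^2y^2 = C.


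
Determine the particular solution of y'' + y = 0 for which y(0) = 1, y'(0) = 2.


Characteristic roots of r² + 1 = 0 are ±1i, so y = C₁cos(x) + C₂sin(x).
Apply y(0) = 1: C₁ = 1. Differentiate and apply y'(0) = 2: 1·C₂ = 2, so C₂ = 2.
Particular solution: y = cos(x) + 2sin(x).


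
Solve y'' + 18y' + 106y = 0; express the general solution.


Characteristic equation: r² + 18r + 106 = 0.
Discriminant is negative; roots r = -9 ± 5i (complex conjugate pair).
General solution uses e^(α x)(C₁ cos(β x) + C₂ sin(β x)): y = e^(-9x)(C₁cos(5x) + C₂sin(5x)).


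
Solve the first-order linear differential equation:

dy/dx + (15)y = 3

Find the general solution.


P(x) = 15, Q(x) = 3; integrating factor μ = e^(15x).
(μ y)' = 3e^(15x) ⇒ μ y = (1/5)e^(15x) + C.
Divide by μ: y = 1/5 + Ce^(-15x).


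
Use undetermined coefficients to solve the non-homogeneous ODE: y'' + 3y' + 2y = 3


Characteristic roots of r² + 3r + 2 = 0 are -1, -2.
y_h = C₁e^(-x) + C₂e^(-2x).
Constant forcing; try y_p = A. Then 2A = 3 ⇒ A = 3/2.
General solution: y = C₁e^(-x) + C₂e^(-2x) + 3/2.


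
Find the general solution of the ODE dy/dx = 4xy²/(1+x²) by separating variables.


Separate: dy/y² = 4x/(1+x²) dx.
Integrate LHS: ∫ dy/y² = -1/y.
Integrate RHS via u = 1+x²: 2ln(1+x²) + C.
Result: -1/y = 2ln(1+x²) + C.


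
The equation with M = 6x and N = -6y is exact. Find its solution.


Check exactness: ∂M/∂y = 0 and ∂N/∂x = 0; equal, so the equation is exact.
Integrate M with respect to x (treating y as constant): ∫M dx = 3x^2 + h(y).
Differentiate w.r.t. y and set equal to N: the x-dependent terms already match, leaving h'(y) = -6y. Integrate: h(y) = -3y^2.
So F(x,y) = -3y^2 + 3x^2.
General solution: -3y^2 + 3x^2 = C.


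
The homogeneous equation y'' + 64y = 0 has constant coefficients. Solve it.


Characteristic equation: r² + 64 = 0.
Discriminant is negative; roots r = 0 ± 8i (complex conjugate pair).
General solution uses e^(α x)(C₁ cos(β x) + C₂ sin(β x)): y = C₁cos(8x) + C₂sin(8x).


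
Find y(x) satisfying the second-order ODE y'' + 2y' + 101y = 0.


Characteristic equation: r² + 2r + 101 = 0.
Discriminant is negative; roots r = -1 ± 10i (complex conjugate pair).
General solution uses e^(α x)(C₁ cos(β x) + C₂ sin(β x)): y = e^(-x)(C₁cos(10x) + C₂sin(10x)).


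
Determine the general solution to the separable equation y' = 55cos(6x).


g(y) = 1, so integrate directly: y = ∫ 55cos(6x) dx = (55/6)sin(6x) + C.


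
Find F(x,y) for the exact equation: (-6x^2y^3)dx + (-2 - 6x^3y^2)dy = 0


Check exactness: ∂M/∂y = -18x^2y^2 and ∂N/∂x = -18x^2y^2; equal, so the equation is exact.
Integrate M with respect to x (treating y as constant): ∫M dx = -2x^3y^3 + h(y).
Differentiate w.r.t. y and set equal to N: the x-dependent terms already match, leaving h'(y) = -2. Integrate: h(y) = -2y.
So F(x,y) = -2y - 2x^3y^3.
General solution: -2y - 2x^3y^3 = C.


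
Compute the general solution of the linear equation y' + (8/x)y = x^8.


P(x) = 8/x ⇒ μ = x^8.
(x^8 y)' = x^8·x^8 = x^16.
Integrate: x^8 y = x^17/(17) + C.
Solve for y: y = (1/17)x^9 + C/x^8.


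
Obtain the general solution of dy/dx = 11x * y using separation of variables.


Separate variables: dy/y = 11x dx.
Integrate: ln|y| = (11/2)x^2 + C₀.
Exponentiate: y = Ce^((11/2)x^2).


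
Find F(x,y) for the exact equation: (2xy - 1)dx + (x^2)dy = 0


Check exactness: ∂M/∂y = 2x and ∂N/∂x = 2x; equal, so the equation is exact.
Integrate M with respect to x (treating y as constant): ∫M dx = x^2y - x + h(y).
Differentiate w.r.t. y and set equal to N: all terms match, so h'(y) = 0 and h is a constant absorbed into C.
General solution: x^2y - x = C.


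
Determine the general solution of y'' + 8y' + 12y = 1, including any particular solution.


Characteristic roots of r² + 8r + 12 = 0 are -6, -2.
y_h = C₁e^(-6x) + C₂e^(-2x).
Constant forcing; try y_p = A. Then 12A = 1 ⇒ A = 1/12.
General solution: y = C₁e^(-6x) + C₂e^(-2x) + 1/12.


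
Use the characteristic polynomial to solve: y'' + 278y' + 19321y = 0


Characteristic equation: r² + 278r + 19321 = 0, i.e. (r + 139)² = 0.
Repeated root r = -139; include an x factor for the second linearly independent solution.
General solution: y = (C₁ + C₂x)e^(-139x).


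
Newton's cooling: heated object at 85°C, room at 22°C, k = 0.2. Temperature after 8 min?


Newton's law: dT/dt = -k(T - T_a) has solution T(t) = T_a + (T₀ - T_a)e^(-kt).
Plug in T_a = 22, T₀ = 85, k = 0.2, t = 8: T(8) = 22 + (63)e^(-1.60) ≈ 34.7°C.


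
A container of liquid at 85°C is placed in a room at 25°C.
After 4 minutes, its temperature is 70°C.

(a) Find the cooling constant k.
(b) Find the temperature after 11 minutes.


Newton's law: T(t) = T_a + (T₀ - T_a)e^(-kt).
(a) Use T(4) = 70: (70 - 25)/(85 - 25) = e^(-k·4), so k = -ln(0.750)/4 ≈ 0.0719.
(b) Apply k to t = 11: T(11) = 25 + (60)e^(-0.791) ≈ 52.2°C.


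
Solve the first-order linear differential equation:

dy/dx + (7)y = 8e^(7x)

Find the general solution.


P(x) = 7 ⇒ μ = e^(7x).
(μ y)' = 8e^(14x) ⇒ μ y = (8/14)e^(14x) + C.
Divide by μ: y = (4/7)e^(7x) + Ce^(-7x).


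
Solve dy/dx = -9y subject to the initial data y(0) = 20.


General solution of y' = -9y is y = Ce^(-9x).
Apply y(0) = 20: C = 20.
Particular solution: y = 20e^(-9x).


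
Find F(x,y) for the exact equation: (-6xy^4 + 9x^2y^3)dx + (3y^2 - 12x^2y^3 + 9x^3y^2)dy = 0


Check exactness: ∂M/∂y = -24xy^3 + 27x^2y^2 and ∂N/∂x = -24xy^3 + 27x^2y^2; equal, so the equation is exact.
Integrate M with respect to x (treating y as constant): ∫M dx = -3x^2y^4 + 3x^3y^3 + h(y).
Differentiate w.r.t. y and set equal to N: the x-dependent terms already match, leaving h'(y) = 3y^2. Integrate: h(y) = y^3.
So F(x,y) = y^3 - 3x^2y^4 + 3x^3y^3.
General solution: y^3 - 3x^2y^4 + 3x^3y^3 = C.


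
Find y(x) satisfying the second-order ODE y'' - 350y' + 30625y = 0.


Characteristic equation: r² - 350r + 30625 = 0, i.e. (r - 175)² = 0.
Repeated root r = 175; include an x factor for the second linearly independent solution.
General solution: y = (C₁ + C₂x)e^(175x).


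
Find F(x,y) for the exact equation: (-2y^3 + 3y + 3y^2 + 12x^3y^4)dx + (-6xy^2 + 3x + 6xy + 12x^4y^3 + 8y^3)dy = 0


Check exactness: ∂M/∂y = -6y^2 + 3 + 6y + 48x^3y^3 and ∂N/∂x = -6y^2 + 3 + 6y + 48x^3y^3; equal, so the equation is exact.
Integrate M with respect to x (treating y as constant): ∫M dx = -2xy^3 + 3xy + 3xy^2 + 3x^4y^4 + h(y).
Differentiate w.r.t. y and set equal to N: the x-dependent terms already match, leaving h'(y) = 8y^3. Integrate: h(y) = 2y^4.
So F(x,y) = -2xy^3 + 3xy + 3xy^2 + 3x^4y^4 + 2y^4.
General solution: -2xy^3 + 3xy + 3xy^2 + 3x^4y^4 + 2y^4 = C.


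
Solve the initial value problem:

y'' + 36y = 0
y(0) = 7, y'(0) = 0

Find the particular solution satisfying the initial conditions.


Characteristic roots of r² + 36 = 0 are ±6i, so y = C₁cos(6x) + C₂sin(6x).
Apply y(0) = 7: C₁ = 7. Differentiate and apply y'(0) = 0: 6·C₂ = 0, so C₂ = 0.
Particular solution: y = 7cos(6x).


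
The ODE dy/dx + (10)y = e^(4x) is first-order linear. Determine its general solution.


P(x) = 10 ⇒ μ = e^(10x).
(μ y)' = e^(14x) ⇒ μ y = e^(14x)/14 + C.
Divide by μ: y = (1/14)e^(4x) + Ce^(-10x).


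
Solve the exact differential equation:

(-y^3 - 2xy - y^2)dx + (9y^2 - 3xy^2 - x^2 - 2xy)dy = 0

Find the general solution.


Check exactness: ∂M/∂y = -3y^2 - 2x - 2y and ∂N/∂x = -3y^2 - 2x - 2y; equal, so the equation is exact.
Integrate M with respect to x (treating y as constant): ∫M dx = -xy^3 - x^2y - xy^2 + h(y).
Differentiate w.r.t. y and set equal to N: the x-dependent terms already match, leaving h'(y) = 9y^2. Integrate: h(y) = 3y^3.
So F(x,y) = 3y^3 - xy^3 - x^2y - xy^2.
General solution: 3y^3 - xy^3 - x^2y - xy^2 = C.


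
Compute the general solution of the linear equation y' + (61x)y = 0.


P(x) = 61x ⇒ μ = e^((61/2)x²).
Q(x) = 0 so μ y is constant: y = Ce^(-(61/2)x²).


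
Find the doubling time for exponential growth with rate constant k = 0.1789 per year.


Exponential growth: P(t) = P₀ e^(0.1789t). Set P(t)/P₀ = 2: e^(0.1789t) = 2.
Solve: t = ln(2)/0.1789 ≈ 3.87 years.


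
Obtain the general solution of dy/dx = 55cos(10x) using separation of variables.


g(y) = 1, so integrate directly: y = ∫ 55cos(10x) dx = (11/2)sin(10x) + C.


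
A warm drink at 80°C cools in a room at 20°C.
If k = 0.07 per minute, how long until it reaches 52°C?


From T(t) = T_a + (T₀ - T_a)e^(-kt), set T(t) = 52:
(52 - 20) / (80 - 20) = e^(-0.07t), so t = -ln(0.533)/0.07 ≈ 9.0 minutes.


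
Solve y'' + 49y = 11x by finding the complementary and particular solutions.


Homogeneous: r² + 49 = 0 ⇒ r = ±7i, y_h = C₁cos(7x) + C₂sin(7x).
Polynomial forcing; try y_p = Ax + B. Then y_p'' + 49 y_p = 49(Ax + B) = 11x, so B = 0 and A = 11/49.
General solution: y = C₁cos(7x) + C₂sin(7x) + (11/49)x.


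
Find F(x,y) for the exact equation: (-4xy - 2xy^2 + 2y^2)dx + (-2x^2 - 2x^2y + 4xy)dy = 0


Check exactness: ∂M/∂y = -4x - 4xy + 4y and ∂N/∂x = -4x - 4xy + 4y; equal, so the equation is exact.
Integrate M with respect to x (treating y as constant): ∫M dx = -2x^2y - x^2y^2 + 2xy^2 + h(y).
Differentiate w.r.t. y and set equal to N: all terms match, so h'(y) = 0 and h is a constant absorbed into C.
General solution: -2x^2y - x^2y^2 + 2xy^2 = C.


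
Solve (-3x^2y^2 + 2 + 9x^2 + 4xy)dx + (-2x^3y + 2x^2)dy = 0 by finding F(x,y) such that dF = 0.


Check exactness: ∂M/∂y = -6x^2y + 4x and ∂N/∂x = -6x^2y + 4x; equal, so the equation is exact.
Integrate M with respect to x (treating y as constant): ∫M dx = -x^3y^2 + 2x + 3x^3 + 2x^2y + h(y).
Differentiate w.r.t. y and set equal to N: all terms match, so h'(y) = 0 and h is a constant absorbed into C.
General solution: -x^3y^2 + 2x + 3x^3 + 2x^2y = C.


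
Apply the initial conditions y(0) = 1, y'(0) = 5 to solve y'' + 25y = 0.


Characteristic roots of r² + 25 = 0 are ±5i, so y = C₁cos(5x) + C₂sin(5x).
Apply y(0) = 1: C₁ = 1. Differentiate and apply y'(0) = 5: 5·C₂ = 5, so C₂ = 1.
Particular solution: y = cos(5x) + sin(5x).


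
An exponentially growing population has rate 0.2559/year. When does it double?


Exponential growth: P(t) = P₀ e^(0.2559t). Set P(t)/P₀ = 2: e^(0.2559t) = 2.
Solve: t = ln(2)/0.2559 ≈ 2.71 years.


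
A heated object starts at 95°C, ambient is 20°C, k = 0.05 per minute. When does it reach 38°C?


From T(t) = T_a + (T₀ - T_a)e^(-kt), set T(t) = 38:
(38 - 20) / (95 - 20) = e^(-0.05t), so t = -ln(0.240)/0.05 ≈ 28.5 minutes.


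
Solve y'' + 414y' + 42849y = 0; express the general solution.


Characteristic equation: r² + 414r + 42849 = 0, i.e. (r + 207)² = 0.
Repeated root r = -207; include an x factor for the second linearly independent solution.
General solution: y = (C₁ + C₂x)e^(-207x).


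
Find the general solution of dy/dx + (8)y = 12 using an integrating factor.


P(x) = 8, Q(x) = 12; integrating factor μ = e^(8x).
(μ y)' = 12e^(8x) ⇒ μ y = (3/2)e^(8x) + C.
Divide by μ: y = 3/2 + Ce^(-8x).


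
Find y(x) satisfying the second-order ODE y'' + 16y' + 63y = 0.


Characteristic equation: r² + 16r + 63 = 0.
Factor: (r + 7)(r + 9) = 0 ⇒ r = -7, -9 (distinct real).
General solution: y = C₁e^(-7x) + C₂e^(-9x).


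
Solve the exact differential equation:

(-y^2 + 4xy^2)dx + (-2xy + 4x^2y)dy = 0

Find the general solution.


Check exactness: ∂M/∂y = -2y + 8xy and ∂N/∂x = -2y + 8xy; equal, so the equation is exact.
Integrate M with respect to x (treating y as constant): ∫M dx = -xy^2 + 2x^2y^2 + h(y).
Differentiate w.r.t. y and set equal to N: all terms match, so h'(y) = 0 and h is a constant absorbed into C.
General solution: -xy^2 + 2x^2y^2 = C.


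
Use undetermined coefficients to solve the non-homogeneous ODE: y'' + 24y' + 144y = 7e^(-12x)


Characteristic polynomial (r + 12)² = 0; repeated root r = -12.
y_h = (C₁ + C₂x)e^(-12x). Forcing matches the repeated root (resonance), so try y_p = Ax² e^(-12x).
Substitute and solve for A: 2A = 7, so A = 7/2.
General solution: y = (C₁ + C₂x + (7/2)x²)e^(-12x).


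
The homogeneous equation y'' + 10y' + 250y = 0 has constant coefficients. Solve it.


Characteristic equation: r² + 10r + 250 = 0.
Discriminant is negative; roots r = -5 ± 15i (complex conjugate pair).
General solution uses e^(α x)(C₁ cos(β x) + C₂ sin(β x)): y = e^(-5x)(C₁cos(15x) + C₂sin(15x)).


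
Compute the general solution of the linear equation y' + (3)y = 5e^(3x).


P(x) = 3 ⇒ μ = e^(3x).
(μ y)' = 5e^(6x) ⇒ μ y = (5/6)e^(6x) + C.
Divide by μ: y = (5/6)e^(3x) + Ce^(-3x).


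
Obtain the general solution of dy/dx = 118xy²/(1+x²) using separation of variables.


Separate: dy/y² = 118x/(1+x²) dx.
Integrate LHS: ∫ dy/y² = -1/y.
Integrate RHS via u = 1+x²: 59ln(1+x²) + C.
Result: -1/y = 59ln(1+x²) + C.


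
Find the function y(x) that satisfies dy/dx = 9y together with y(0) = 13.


General solution of y' = 9y is y = Ce^(9x).
Apply y(0) = 13: C = 13.
Particular solution: y = 13e^(9x).


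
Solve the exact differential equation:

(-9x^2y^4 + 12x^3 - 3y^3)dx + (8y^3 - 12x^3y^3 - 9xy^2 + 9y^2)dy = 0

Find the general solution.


Check exactness: ∂M/∂y = -36x^2y^3 - 9y^2 and ∂N/∂x = -36x^2y^3 - 9y^2; equal, so the equation is exact.
Integrate M with respect to x (treating y as constant): ∫M dx = -3x^3y^4 + 3x^4 - 3xy^3 + h(y).
Differentiate w.r.t. y and set equal to N: the x-dependent terms already match, leaving h'(y) = 8y^3 + 9y^2. Integrate: h(y) = 2y^4 + 3y^3.
So F(x,y) = 2y^4 - 3x^3y^4 + 3x^4 - 3xy^3 + 3y^3.
General solution: 2y^4 - 3x^3y^4 + 3x^4 - 3xy^3 + 3y^3 = C.


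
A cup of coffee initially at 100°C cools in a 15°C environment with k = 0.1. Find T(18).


Newton's law: dT/dt = -k(T - T_a) has solution T(t) = T_a + (T₀ - T_a)e^(-kt).
Plug in T_a = 15, T₀ = 100, k = 0.1, t = 18: T(18) = 15 + (85)e^(-1.80) ≈ 29.1°C.


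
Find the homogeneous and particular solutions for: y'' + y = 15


Homogeneous part: r² + 1 = 0 ⇒ r = ±1i, so y_h = C₁cos(x) + C₂sin(x).
Try constant y_p = A; plug in: 1A = 15 ⇒ A = 15.
General solution: y = C₁cos(x) + C₂sin(x) + 15.


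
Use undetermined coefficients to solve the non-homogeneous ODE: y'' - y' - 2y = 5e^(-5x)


Characteristic roots of r² - r - 2 = 0 are -1, 2.
y_h = C₁e^(-x) + C₂e^(2x).
Forcing exponent -5 is not a characteristic root; try y_p = Ae^(-5x).
Substitute: A·(25 + (-1)·-5 + (-2)) = A·28 = 5, so A = 5/28.
General solution: y = C₁e^(-x) + C₂e^(2x) + (5/28)e^(-5x).


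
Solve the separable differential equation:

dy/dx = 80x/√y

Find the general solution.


Separate: √y dy = 80x dx.
Integrate: (2/3)y^(3/2) = 40x² + C.


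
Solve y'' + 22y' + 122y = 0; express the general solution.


Characteristic equation: r² + 22r + 122 = 0.
Discriminant is negative; roots r = -11 ± 1i (complex conjugate pair).
General solution uses e^(α x)(C₁ cos(β x) + C₂ sin(β x)): y = e^(-11x)(C₁cos(x) + C₂sin(x)).


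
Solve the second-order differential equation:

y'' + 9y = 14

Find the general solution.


Homogeneous part: r² + 9 = 0 ⇒ r = ±3i, so y_h = C₁cos(3x) + C₂sin(3x).
Try constant y_p = A; plug in: 9A = 14 ⇒ A = 14/9.
General solution: y = C₁cos(3x) + C₂sin(3x) + 14/9.


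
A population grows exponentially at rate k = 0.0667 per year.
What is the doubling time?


Exponential growth: P(t) = P₀ e^(0.0667t). Set P(t)/P₀ = 2: e^(0.0667t) = 2.
Solve: t = ln(2)/0.0667 ≈ 10.39 years.


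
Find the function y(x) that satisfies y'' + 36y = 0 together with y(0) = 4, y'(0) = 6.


Characteristic roots of r² + 36 = 0 are ±6i, so y = C₁cos(6x) + C₂sin(6x).
Apply y(0) = 4: C₁ = 4. Differentiate and apply y'(0) = 6: 6·C₂ = 6, so C₂ = 1.
Particular solution: y = 4cos(6x) + sin(6x).


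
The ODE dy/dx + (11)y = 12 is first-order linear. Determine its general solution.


P(x) = 11, Q(x) = 12; integrating factor μ = e^(11x).
(μ y)' = 12e^(11x) ⇒ μ y = (12/11)e^(11x) + C.
Divide by μ: y = 12/11 + Ce^(-11x).


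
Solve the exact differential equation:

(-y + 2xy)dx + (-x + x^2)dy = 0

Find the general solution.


Check exactness: ∂M/∂y = -1 + 2x and ∂N/∂x = -1 + 2x; equal, so the equation is exact.
Integrate M with respect to x (treating y as constant): ∫M dx = -xy + x^2y + h(y).
Differentiate w.r.t. y and set equal to N: all terms match, so h'(y) = 0 and h is a constant absorbed into C.
General solution: -xy + x^2y = C.


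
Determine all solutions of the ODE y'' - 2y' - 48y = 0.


Characteristic equation: r² - 2r - 48 = 0.
Factor: (r - 8)(r + 6) = 0 ⇒ r = 8, -6 (distinct real).
General solution: y = C₁e^(8x) + C₂e^(-6x).


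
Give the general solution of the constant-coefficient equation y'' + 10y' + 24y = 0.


Characteristic equation: r² + 10r + 24 = 0.
Factor: (r + 6)(r + 4) = 0 ⇒ r = -6, -4 (distinct real).
General solution: y = C₁e^(-6x) + C₂e^(-4x).


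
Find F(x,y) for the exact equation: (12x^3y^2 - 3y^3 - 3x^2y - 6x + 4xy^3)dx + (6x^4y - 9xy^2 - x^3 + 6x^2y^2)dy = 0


Check exactness: ∂M/∂y = 24x^3y - 9y^2 - 3x^2 + 12xy^2 and ∂N/∂x = 24x^3y - 9y^2 - 3x^2 + 12xy^2; equal, so the equation is exact.
Integrate M with respect to x (treating y as constant): ∫M dx = 3x^4y^2 - 3xy^3 - x^3y - 3x^2 + 2x^2y^3 + h(y).
Differentiate w.r.t. y and set equal to N: all terms match, so h'(y) = 0 and h is a constant absorbed into C.
General solution: 3x^4y^2 - 3xy^3 - x^3y - 3x^2 + 2x^2y^3 = C.


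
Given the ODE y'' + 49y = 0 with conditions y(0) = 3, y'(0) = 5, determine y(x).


Characteristic roots of r² + 49 = 0 are ±7i, so y = C₁cos(7x) + C₂sin(7x).
Apply y(0) = 3: C₁ = 3. Differentiate and apply y'(0) = 5: 7·C₂ = 5, so C₂ = 5/7.
Particular solution: y = 3cos(7x) + (5/7)sin(7x).


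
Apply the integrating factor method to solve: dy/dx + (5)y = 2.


P(x) = 5, Q(x) = 2; integrating factor μ = e^(5x).
(μ y)' = 2e^(5x) ⇒ μ y = (2/5)e^(5x) + C.
Divide by μ: y = 2/5 + Ce^(-5x).


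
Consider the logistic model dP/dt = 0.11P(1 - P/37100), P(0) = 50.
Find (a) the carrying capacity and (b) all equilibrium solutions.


Logistic ODE dP/dt = 0.11P(1 - P/37100) has equilibria where dP/dt = 0, i.e. P = 0 or P = 37100.
The coefficient (1 - P/K) = 0 when P = K, identifying K = 37100 as the carrying capacity.
(a) K = 37100; (b) equilibria P = 0 and P = 37100.


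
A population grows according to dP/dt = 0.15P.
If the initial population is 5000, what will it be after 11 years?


The ODE dP/dt = 0.15P has solution P(t) = P(0)e^(0.15t).
Substitute P(0) = 5000 and t = 11: P(11) = 5000 e^(1.65) ≈ 26035.


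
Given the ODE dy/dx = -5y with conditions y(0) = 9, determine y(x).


General solution of y' = -5y is y = Ce^(-5x).
Apply y(0) = 9: C = 9.
Particular solution: y = 9e^(-5x).


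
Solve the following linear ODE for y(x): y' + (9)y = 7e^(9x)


P(x) = 9 ⇒ μ = e^(9x).
(μ y)' = 7e^(18x) ⇒ μ y = (7/18)e^(18x) + C.
Divide by μ: y = (7/18)e^(9x) + Ce^(-9x).


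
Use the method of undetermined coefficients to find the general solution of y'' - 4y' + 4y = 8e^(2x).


Characteristic polynomial (r - 2)² = 0; repeated root r = 2.
y_h = (C₁ + C₂x)e^(2x). Forcing matches the repeated root (resonance), so try y_p = Ax² e^(2x).
Substitute and solve for A: 2A = 8, so A = 4.
General solution: y = (C₁ + C₂x + 4x²)e^(2x).


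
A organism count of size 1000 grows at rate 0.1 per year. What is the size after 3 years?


The ODE dP/dt = 0.1P has solution P(t) = P(0)e^(0.1t).
Substitute P(0) = 1000 and t = 3: P(3) = 1000 e^(0.30) ≈ 1350.


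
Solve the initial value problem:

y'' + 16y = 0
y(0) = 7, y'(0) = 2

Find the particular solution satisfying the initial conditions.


Characteristic roots of r² + 16 = 0 are ±4i, so y = C₁cos(4x) + C₂sin(4x).
Apply y(0) = 7: C₁ = 7. Differentiate and apply y'(0) = 2: 4·C₂ = 2, so C₂ = 1/2.
Particular solution: y = 7cos(4x) + (1/2)sin(4x).


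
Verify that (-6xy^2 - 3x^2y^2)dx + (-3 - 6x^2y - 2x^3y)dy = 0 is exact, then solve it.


Check exactness: ∂M/∂y = -12xy - 6x^2y and ∂N/∂x = -12xy - 6x^2y; equal, so the equation is exact.
Integrate M with respect to x (treating y as constant): ∫M dx = -3x^2y^2 - x^3y^2 + h(y).
Differentiate w.r.t. y and set equal to N: the x-dependent terms already match, leaving h'(y) = -3. Integrate: h(y) = -3y.
So F(x,y) = -3y - 3x^2y^2 - x^3y^2.
General solution: -3y - 3x^2y^2 - x^3y^2 = C.


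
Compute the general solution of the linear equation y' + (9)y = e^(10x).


P(x) = 9 ⇒ μ = e^(9x).
(μ y)' = e^(19x) ⇒ μ y = e^(19x)/19 + C.
Divide by μ: y = (1/19)e^(10x) + Ce^(-9x).


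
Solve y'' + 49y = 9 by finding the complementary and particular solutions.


Homogeneous part: r² + 49 = 0 ⇒ r = ±7i, so y_h = C₁cos(7x) + C₂sin(7x).
Try constant y_p = A; plug in: 49A = 9 ⇒ A = 9/49.
General solution: y = C₁cos(7x) + C₂sin(7x) + 9/49.


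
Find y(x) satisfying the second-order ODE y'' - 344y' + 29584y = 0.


Characteristic equation: r² - 344r + 29584 = 0, i.e. (r - 172)² = 0.
Repeated root r = 172; include an x factor for the second linearly independent solution.
General solution: y = (C₁ + C₂x)e^(172x).


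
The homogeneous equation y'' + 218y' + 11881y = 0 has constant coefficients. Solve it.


Characteristic equation: r² + 218r + 11881 = 0, i.e. (r + 109)² = 0.
Repeated root r = -109; include an x factor for the second linearly independent solution.
General solution: y = (C₁ + C₂x)e^(-109x).


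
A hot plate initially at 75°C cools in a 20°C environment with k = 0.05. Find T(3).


Newton's law: dT/dt = -k(T - T_a) has solution T(t) = T_a + (T₀ - T_a)e^(-kt).
Plug in T_a = 20, T₀ = 75, k = 0.05, t = 3: T(3) = 20 + (55)e^(-0.15) ≈ 67.3°C.


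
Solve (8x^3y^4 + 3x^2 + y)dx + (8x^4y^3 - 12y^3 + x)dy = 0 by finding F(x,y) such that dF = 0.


Check exactness: ∂M/∂y = 32x^3y^3 + 1 and ∂N/∂x = 32x^3y^3 + 1; equal, so the equation is exact.
Integrate M with respect to x (treating y as constant): ∫M dx = 2x^4y^4 + x^3 + xy + h(y).
Differentiate w.r.t. y and set equal to N: the x-dependent terms already match, leaving h'(y) = -12y^3. Integrate: h(y) = -3y^4.
So F(x,y) = 2x^4y^4 + x^3 - 3y^4 + xy.
General solution: 2x^4y^4 + x^3 - 3y^4 + xy = C.


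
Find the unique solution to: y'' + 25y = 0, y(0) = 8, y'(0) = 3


Characteristic roots of r² + 25 = 0 are ±5i, so y = C₁cos(5x) + C₂sin(5x).
Apply y(0) = 8: C₁ = 8. Differentiate and apply y'(0) = 3: 5·C₂ = 3, so C₂ = 3/5.
Particular solution: y = 8cos(5x) + (3/5)sin(5x).


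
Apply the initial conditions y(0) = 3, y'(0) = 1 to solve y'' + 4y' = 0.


Characteristic roots of r² + 4r = 0 are 0, -4.
General solution y = c₁ + c₂ e^(-4x).
Apply y(0) = 3: c₁ + c₂ = 3. Apply y'(0) = 1: 0 c₁ - 4 c₂ = 1.
Solve: c₁ = 13/4, c₂ = -1/4.
Particular solution: y = 13/4 - (1/4)e^(-4x).


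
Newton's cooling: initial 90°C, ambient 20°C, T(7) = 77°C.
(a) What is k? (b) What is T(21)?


Newton's law: T(t) = T_a + (T₀ - T_a)e^(-kt).
(a) Use T(7) = 77: (77 - 20)/(90 - 20) = e^(-k·7), so k = -ln(0.814)/7 ≈ 0.0293.
(b) Apply k to t = 21: T(21) = 20 + (70)e^(-0.616) ≈ 57.8°C.


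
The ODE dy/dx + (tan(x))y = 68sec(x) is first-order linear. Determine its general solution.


P(x) = tan(x) ⇒ μ = e^(∫tan(x)dx) = sec(x).
(sec(x) y)' = 68sec²(x) ⇒ sec(x) y = 68tan(x) + C.
Multiply by cos(x): y = 68sin(x) + C·cos(x).


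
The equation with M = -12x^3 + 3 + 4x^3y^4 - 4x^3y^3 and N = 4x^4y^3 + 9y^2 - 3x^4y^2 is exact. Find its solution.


Check exactness: ∂M/∂y = 16x^3y^3 - 12x^3y^2 and ∂N/∂x = 16x^3y^3 - 12x^3y^2; equal, so the equation is exact.
Integrate M with respect to x (treating y as constant): ∫M dx = -3x^4 + 3x + x^4y^4 - x^4y^3 + h(y).
Differentiate w.r.t. y and set equal to N: the x-dependent terms already match, leaving h'(y) = 9y^2. Integrate: h(y) = 3y^3.
So F(x,y) = -3x^4 + 3x + x^4y^4 + 3y^3 - x^4y^3.
General solution: -3x^4 + 3x + x^4y^4 + 3y^3 - x^4y^3 = C.


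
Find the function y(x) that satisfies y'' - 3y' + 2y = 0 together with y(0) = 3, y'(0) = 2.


Characteristic roots of r² - 3r + 2 = 0 are 2, 1.
General solution y = c₁ e^(2x) + c₂ e^(x).
Apply y(0) = 3: c₁ + c₂ = 3. Apply y'(0) = 2: 2 c₁ + 1 c₂ = 2.
Solve: c₁ = -1, c₂ = 4.
Particular solution: y = -e^(2x) + 4e^(x).


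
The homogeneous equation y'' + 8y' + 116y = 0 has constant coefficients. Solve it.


Characteristic equation: r² + 8r + 116 = 0.
Discriminant is negative; roots r = -4 ± 10i (complex conjugate pair).
General solution uses e^(α x)(C₁ cos(β x) + C₂ sin(β x)): y = e^(-4x)(C₁cos(10x) + C₂sin(10x)).
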